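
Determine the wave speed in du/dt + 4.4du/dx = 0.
Speed = 4.4. Information travels along x - 4.4t = const (rightward).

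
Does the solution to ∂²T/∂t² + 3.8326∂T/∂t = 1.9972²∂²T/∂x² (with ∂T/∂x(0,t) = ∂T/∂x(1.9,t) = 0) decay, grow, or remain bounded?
T → constant (steady state). Damping (γ=3.8326) dissipates the nonconstant modes; with Neumann BCs the spatial average obeys M''+γM'=0 and tends to a finite limit.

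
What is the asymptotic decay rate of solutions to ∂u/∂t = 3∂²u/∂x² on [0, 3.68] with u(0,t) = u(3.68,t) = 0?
Eigenvalues: λₙ = 3n²π²/3.68².
First three modes:
  n=1: λ₁ = 3π²/3.68² ≈ 2.186
  n=2: λ₂ = 12π²/3.68² ≈ 8.746 (4× faster decay)
  n=3: λ₃ = 27π²/3.68² ≈ 19.677 (9× faster decay)
As t → ∞, higher modes decay exponentially faster. The n=1 mode dominates: u ~ c₁ sin(πx/3.68) e^{-λ₁t}.
Decay rate: λ₁ = 3π²/3.68² ≈ 2.186.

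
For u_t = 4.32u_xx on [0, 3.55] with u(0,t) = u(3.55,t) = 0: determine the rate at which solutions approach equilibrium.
Eigenvalues: λₙ = 4.32n²π²/3.55².
First three modes:
  n=1: λ₁ = 4.32π²/3.55² ≈ 3.383
  n=2: λ₂ = 17.28π²/3.55² ≈ 13.533 (4× faster decay)
  n=3: λ₃ = 38.88π²/3.55² ≈ 30.449 (9× faster decay)
As t → ∞, higher modes decay exponentially faster. The n=1 mode dominates: u ~ c₁ sin(πx/3.55) e^{-λ₁t}.
Decay rate: λ₁ = 4.32π²/3.55² ≈ 3.383.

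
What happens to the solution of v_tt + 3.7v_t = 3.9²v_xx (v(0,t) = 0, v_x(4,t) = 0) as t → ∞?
v → 0. Damping (γ=3.7) dissipates energy; oscillations decay exponentially.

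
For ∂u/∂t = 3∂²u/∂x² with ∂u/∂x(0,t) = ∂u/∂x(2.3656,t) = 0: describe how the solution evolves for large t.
u → constant (steady state). Heat is conserved (no flux at boundaries); solution approaches the spatial average.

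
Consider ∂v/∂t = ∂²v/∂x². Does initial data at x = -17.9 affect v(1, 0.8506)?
Yes, for any finite x. The heat equation has infinite propagation speed, so all initial data affects all points at any t > 0.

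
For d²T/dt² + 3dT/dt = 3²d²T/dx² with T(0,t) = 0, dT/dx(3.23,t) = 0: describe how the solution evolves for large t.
T → 0. Damping (γ=3) dissipates energy; oscillations decay exponentially.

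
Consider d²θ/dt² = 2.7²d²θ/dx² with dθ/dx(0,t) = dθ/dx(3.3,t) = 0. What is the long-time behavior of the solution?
As t → ∞, θ oscillates about a mean that drifts linearly in t (generically unbounded; no decay). There is no damping, so the nonconstant modes persist as standing waves (energy conserved, no decay). But with Neumann conditions at both ends the constant mode has eigenvalue 0: the spatial mean M(t) of θ satisfies M'' = 0, so M(t) = M(0) + M'(0)·t. Unless the initial velocity has zero mean (∫θ_t(x,0)dx = 0), the solution grows linearly in t (unbounded, though not exponentially); if it does have zero mean, the solution stays bounded and simply oscillates.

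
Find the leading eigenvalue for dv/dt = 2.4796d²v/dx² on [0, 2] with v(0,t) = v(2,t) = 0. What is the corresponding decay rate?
Eigenvalues: λₙ = 2.4796n²π²/2².
First three modes:
  n=1: λ₁ = 2.4796π²/2² ≈ 6.118
  n=2: λ₂ = 9.9184π²/2² ≈ 24.473 (4× faster decay)
  n=3: λ₃ = 22.3164π²/2² ≈ 55.064 (9× faster decay)
As t → ∞, higher modes decay exponentially faster. The n=1 mode dominates: v ~ c₁ sin(πx/2) e^{-λ₁t}.
Decay rate: λ₁ = 2.4796π²/2² ≈ 6.118.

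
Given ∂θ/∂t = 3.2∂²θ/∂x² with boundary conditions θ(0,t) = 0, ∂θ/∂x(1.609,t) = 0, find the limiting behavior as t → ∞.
θ → 0. Heat escapes through the Dirichlet boundary.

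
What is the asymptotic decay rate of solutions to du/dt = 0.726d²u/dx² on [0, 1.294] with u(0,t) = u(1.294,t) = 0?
Eigenvalues: λₙ = 0.726n²π²/1.294².
First three modes:
  n=1: λ₁ = 0.726π²/1.294² ≈ 4.279
  n=2: λ₂ = 2.904π²/1.294² ≈ 17.117 (4× faster decay)
  n=3: λ₃ = 6.534π²/1.294² ≈ 38.513 (9× faster decay)
As t → ∞, higher modes decay exponentially faster. The n=1 mode dominates: u ~ c₁ sin(πx/1.294) e^{-λ₁t}.
Decay rate: λ₁ = 0.726π²/1.294² ≈ 4.279.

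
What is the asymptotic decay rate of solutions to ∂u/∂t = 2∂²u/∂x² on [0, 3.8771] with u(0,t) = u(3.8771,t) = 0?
Eigenvalues: λₙ = 2n²π²/3.8771².
First three modes:
  n=1: λ₁ = 2π²/3.8771² ≈ 1.313
  n=2: λ₂ = 8π²/3.8771² ≈ 5.253 (4× faster decay)
  n=3: λ₃ = 18π²/3.8771² ≈ 11.818 (9× faster decay)
As t → ∞, higher modes decay exponentially faster. The n=1 mode dominates: u ~ c₁ sin(πx/3.8771) e^{-λ₁t}.
Decay rate: λ₁ = 2π²/3.8771² ≈ 1.313.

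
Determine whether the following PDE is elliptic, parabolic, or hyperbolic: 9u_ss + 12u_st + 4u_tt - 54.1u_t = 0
Coefficients: A = 9, B = 12, C = 4. B² - 4AC = 0, which is zero, so the equation is parabolic.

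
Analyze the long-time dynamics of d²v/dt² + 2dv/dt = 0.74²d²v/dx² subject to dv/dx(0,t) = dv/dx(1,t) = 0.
Long-time behavior: v → constant (steady state). Damping (γ=2) dissipates the nonconstant modes; with Neumann BCs the spatial average obeys M''+γM'=0 and tends to a finite limit.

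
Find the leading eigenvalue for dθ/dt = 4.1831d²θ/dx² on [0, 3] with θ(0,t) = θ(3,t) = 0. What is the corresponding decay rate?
Eigenvalues: λₙ = 4.1831n²π²/3².
First three modes:
  n=1: λ₁ = 4.1831π²/3² ≈ 4.587
  n=2: λ₂ = 16.7324π²/3² ≈ 18.349 (4× faster decay)
  n=3: λ₃ = 37.6479π²/3² ≈ 41.286 (9× faster decay)
As t → ∞, higher modes decay exponentially faster. The n=1 mode dominates: θ ~ c₁ sin(πx/3) e^{-λ₁t}.
Decay rate: λ₁ = 4.1831π²/3² ≈ 4.587.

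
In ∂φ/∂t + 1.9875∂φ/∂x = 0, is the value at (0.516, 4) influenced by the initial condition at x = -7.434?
Yes. The characteristic through (0.516, 4) passes through x = -7.434.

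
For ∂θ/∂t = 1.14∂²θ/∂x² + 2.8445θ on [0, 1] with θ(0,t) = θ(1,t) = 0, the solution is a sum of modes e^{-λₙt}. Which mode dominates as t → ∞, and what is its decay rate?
Eigenvalues: λₙ = 1.14n²π²/1² - 2.8445.
First three modes:
  n=1: λ₁ = 1.14π² - 2.8445 ≈ 8.407
  n=2: λ₂ = 4.56π² - 2.8445 ≈ 42.161
  n=3: λ₃ = 10.26π² - 2.8445 ≈ 98.418
Since 1.14π² ≈ 11.251 > 2.8445, all λₙ > 0.
The n=1 mode decays slowest → dominates as t → ∞.
Asymptotic: θ ~ c₁ sin(πx/1) e^{-λ₁t} with decay rate λ₁ ≈ 8.407.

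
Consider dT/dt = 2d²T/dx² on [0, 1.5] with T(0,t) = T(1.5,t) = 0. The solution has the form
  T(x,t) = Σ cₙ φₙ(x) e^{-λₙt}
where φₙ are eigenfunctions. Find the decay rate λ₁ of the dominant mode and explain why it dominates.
Eigenvalues: λₙ = 2n²π²/1.5².
First three modes:
  n=1: λ₁ = 2π²/1.5² ≈ 8.773
  n=2: λ₂ = 8π²/1.5² ≈ 35.092 (4× faster decay)
  n=3: λ₃ = 18π²/1.5² ≈ 78.957 (9× faster decay)
As t → ∞, higher modes decay exponentially faster. The n=1 mode dominates: T ~ c₁ sin(πx/1.5) e^{-λ₁t}.
Decay rate: λ₁ = 2π²/1.5² ≈ 8.773.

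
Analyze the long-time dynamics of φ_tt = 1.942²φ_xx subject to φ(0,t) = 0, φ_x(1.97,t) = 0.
Long-time behavior: φ oscillates (no decay). Energy is conserved; the solution oscillates indefinitely as standing waves.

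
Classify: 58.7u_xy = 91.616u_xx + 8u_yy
Rewriting in standard form: -91.616u_xx + 58.7u_xy - 8u_yy = 0. Hyperbolic (discriminant = 513.978).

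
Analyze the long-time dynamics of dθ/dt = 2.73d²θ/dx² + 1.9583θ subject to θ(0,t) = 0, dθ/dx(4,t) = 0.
Long-time behavior: θ grows unboundedly. Reaction dominates diffusion (r=1.9583 > κπ²/(4L²)≈0.42); solution grows exponentially.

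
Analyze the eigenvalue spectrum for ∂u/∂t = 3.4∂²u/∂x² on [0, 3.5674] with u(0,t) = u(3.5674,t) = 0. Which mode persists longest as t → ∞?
Eigenvalues: λₙ = 3.4n²π²/3.5674².
First three modes:
  n=1: λ₁ = 3.4π²/3.5674² ≈ 2.637
  n=2: λ₂ = 13.6π²/3.5674² ≈ 10.547 (4× faster decay)
  n=3: λ₃ = 30.6π²/3.5674² ≈ 23.731 (9× faster decay)
As t → ∞, higher modes decay exponentially faster. The n=1 mode dominates: u ~ c₁ sin(πx/3.5674) e^{-λ₁t}.
Decay rate: λ₁ = 3.4π²/3.5674² ≈ 2.637.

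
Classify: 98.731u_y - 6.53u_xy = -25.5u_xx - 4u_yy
Rewriting in standard form: 25.5u_xx - 6.53u_xy + 4u_yy + 98.731u_y = 0. Elliptic (discriminant = -365.3591).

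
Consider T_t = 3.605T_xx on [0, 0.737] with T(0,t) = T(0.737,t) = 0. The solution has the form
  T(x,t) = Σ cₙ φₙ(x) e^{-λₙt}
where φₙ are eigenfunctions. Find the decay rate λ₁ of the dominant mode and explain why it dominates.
Eigenvalues: λₙ = 3.605n²π²/0.737².
First three modes:
  n=1: λ₁ = 3.605π²/0.737² ≈ 65.504
  n=2: λ₂ = 14.42π²/0.737² ≈ 262.017 (4× faster decay)
  n=3: λ₃ = 32.445π²/0.737² ≈ 589.539 (9× faster decay)
As t → ∞, higher modes decay exponentially faster. The n=1 mode dominates: T ~ c₁ sin(πx/0.737) e^{-λ₁t}.
Decay rate: λ₁ = 3.605π²/0.737² ≈ 65.504.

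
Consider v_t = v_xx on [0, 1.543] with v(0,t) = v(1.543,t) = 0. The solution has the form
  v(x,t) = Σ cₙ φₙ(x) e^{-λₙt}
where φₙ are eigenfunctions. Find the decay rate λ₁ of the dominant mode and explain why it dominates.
Eigenvalues: λₙ = n²π²/1.543².
First three modes:
  n=1: λ₁ = π²/1.543² ≈ 4.145
  n=2: λ₂ = 4π²/1.543² ≈ 16.582 (4× faster decay)
  n=3: λ₃ = 9π²/1.543² ≈ 37.309 (9× faster decay)
As t → ∞, higher modes decay exponentially faster. The n=1 mode dominates: v ~ c₁ sin(πx/1.543) e^{-λ₁t}.
Decay rate: λ₁ = π²/1.543² ≈ 4.145.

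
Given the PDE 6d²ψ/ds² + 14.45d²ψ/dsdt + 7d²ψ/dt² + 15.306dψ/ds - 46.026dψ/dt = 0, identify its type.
The second-order coefficients are A = 6, B = 14.45, C = 7. Since B² - 4AC = 40.8025 > 0, this is a hyperbolic PDE.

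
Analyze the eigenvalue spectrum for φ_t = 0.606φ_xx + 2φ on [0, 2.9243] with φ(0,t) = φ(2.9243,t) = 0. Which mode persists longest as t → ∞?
Eigenvalues: λₙ = 0.606n²π²/2.9243² - 2.
First three modes:
  n=1: λ₁ = 0.606π²/2.9243² - 2 ≈ -1.301
  n=2: λ₂ = 2.424π²/2.9243² - 2 ≈ 0.798
  n=3: λ₃ = 5.454π²/2.9243² - 2 ≈ 4.295
Since 0.606π²/2.9243² ≈ 0.699 < 2, λ₁ < 0.
The n=1 mode grows fastest (−λₙ is largest for n=1) → dominates.
Asymptotic: φ ~ c₁ sin(πx/2.9243) e^{1.301t} (exponential growth at rate −λ₁ ≈ 1.301).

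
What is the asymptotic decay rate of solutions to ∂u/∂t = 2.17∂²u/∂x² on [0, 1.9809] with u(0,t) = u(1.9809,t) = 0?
Eigenvalues: λₙ = 2.17n²π²/1.9809².
First three modes:
  n=1: λ₁ = 2.17π²/1.9809² ≈ 5.458
  n=2: λ₂ = 8.68π²/1.9809² ≈ 21.832 (4× faster decay)
  n=3: λ₃ = 19.53π²/1.9809² ≈ 49.122 (9× faster decay)
As t → ∞, higher modes decay exponentially faster. The n=1 mode dominates: u ~ c₁ sin(πx/1.9809) e^{-λ₁t}.
Decay rate: λ₁ = 2.17π²/1.9809² ≈ 5.458.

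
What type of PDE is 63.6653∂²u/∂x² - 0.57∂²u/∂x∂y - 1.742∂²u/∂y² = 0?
With A = 63.6653, B = -0.57, C = -1.742, the discriminant is 443.9447104. This is a hyperbolic PDE.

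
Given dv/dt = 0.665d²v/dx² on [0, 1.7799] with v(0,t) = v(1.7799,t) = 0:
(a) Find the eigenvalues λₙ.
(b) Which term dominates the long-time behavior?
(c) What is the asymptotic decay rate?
Eigenvalues: λₙ = 0.665n²π²/1.7799².
First three modes:
  n=1: λ₁ = 0.665π²/1.7799² ≈ 2.072
  n=2: λ₂ = 2.66π²/1.7799² ≈ 8.287 (4× faster decay)
  n=3: λ₃ = 5.985π²/1.7799² ≈ 18.645 (9× faster decay)
As t → ∞, higher modes decay exponentially faster. The n=1 mode dominates: v ~ c₁ sin(πx/1.7799) e^{-λ₁t}.
Decay rate: λ₁ = 0.665π²/1.7799² ≈ 2.072.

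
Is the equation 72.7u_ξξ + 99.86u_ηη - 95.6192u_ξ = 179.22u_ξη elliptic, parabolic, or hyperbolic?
Rewriting in standard form: 72.7u_ξξ - 179.22u_ξη + 99.86u_ηη - 95.6192u_ξ = 0. Computing B² - 4AC with A = 72.7, B = -179.22, C = 99.86: discriminant = 3080.5204 (positive). Answer: hyperbolic.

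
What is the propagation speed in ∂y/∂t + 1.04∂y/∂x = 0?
Speed = 1.04. Information travels along x - 1.04t = const (rightward).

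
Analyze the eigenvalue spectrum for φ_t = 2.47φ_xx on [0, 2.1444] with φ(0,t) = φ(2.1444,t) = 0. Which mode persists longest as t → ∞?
Eigenvalues: λₙ = 2.47n²π²/2.1444².
First three modes:
  n=1: λ₁ = 2.47π²/2.1444² ≈ 5.301
  n=2: λ₂ = 9.88π²/2.1444² ≈ 21.205 (4× faster decay)
  n=3: λ₃ = 22.23π²/2.1444² ≈ 47.712 (9× faster decay)
As t → ∞, higher modes decay exponentially faster. The n=1 mode dominates: φ ~ c₁ sin(πx/2.1444) e^{-λ₁t}.
Decay rate: λ₁ = 2.47π²/2.1444² ≈ 5.301.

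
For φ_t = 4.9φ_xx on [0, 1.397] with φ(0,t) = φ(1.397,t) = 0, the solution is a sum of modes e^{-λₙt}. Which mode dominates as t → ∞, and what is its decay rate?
Eigenvalues: λₙ = 4.9n²π²/1.397².
First three modes:
  n=1: λ₁ = 4.9π²/1.397² ≈ 24.78
  n=2: λ₂ = 19.6π²/1.397² ≈ 99.12 (4× faster decay)
  n=3: λ₃ = 44.1π²/1.397² ≈ 223.021 (9× faster decay)
As t → ∞, higher modes decay exponentially faster. The n=1 mode dominates: φ ~ c₁ sin(πx/1.397) e^{-λ₁t}.
Decay rate: λ₁ = 4.9π²/1.397² ≈ 24.78.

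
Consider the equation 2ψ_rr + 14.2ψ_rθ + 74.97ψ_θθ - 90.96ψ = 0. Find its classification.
Elliptic. (A = 2, B = 14.2, C = 74.97 gives B² - 4AC = -398.12.)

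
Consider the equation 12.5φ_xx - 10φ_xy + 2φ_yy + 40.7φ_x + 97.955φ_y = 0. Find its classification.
Parabolic. (A = 12.5, B = -10, C = 2 gives B² - 4AC = 0.)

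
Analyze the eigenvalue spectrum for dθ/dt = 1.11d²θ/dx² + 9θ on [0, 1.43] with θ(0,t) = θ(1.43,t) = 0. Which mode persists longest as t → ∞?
Eigenvalues: λₙ = 1.11n²π²/1.43² - 9.
First three modes:
  n=1: λ₁ = 1.11π²/1.43² - 9 ≈ -3.643
  n=2: λ₂ = 4.44π²/1.43² - 9 ≈ 12.429
  n=3: λ₃ = 9.99π²/1.43² - 9 ≈ 39.216
Since 1.11π²/1.43² ≈ 5.357 < 9, λ₁ < 0.
The n=1 mode grows fastest (−λₙ is largest for n=1) → dominates.
Asymptotic: θ ~ c₁ sin(πx/1.43) e^{3.643t} (exponential growth at rate −λ₁ ≈ 3.643).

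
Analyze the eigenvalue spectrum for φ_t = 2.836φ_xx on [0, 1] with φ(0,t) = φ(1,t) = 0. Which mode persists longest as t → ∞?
Eigenvalues: λₙ = 2.836n²π².
First three modes:
  n=1: λ₁ = 2.836π² ≈ 27.99
  n=2: λ₂ = 11.344π² ≈ 111.961 (4× faster decay)
  n=3: λ₃ = 25.524π² ≈ 251.912 (9× faster decay)
As t → ∞, higher modes decay exponentially faster. The n=1 mode dominates: φ ~ c₁ sin(πx) e^{-λ₁t}.
Decay rate: λ₁ = 2.836π² ≈ 27.99.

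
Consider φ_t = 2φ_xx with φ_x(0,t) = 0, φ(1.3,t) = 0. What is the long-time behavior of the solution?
As t → ∞, φ → 0. Heat escapes through the Dirichlet boundary.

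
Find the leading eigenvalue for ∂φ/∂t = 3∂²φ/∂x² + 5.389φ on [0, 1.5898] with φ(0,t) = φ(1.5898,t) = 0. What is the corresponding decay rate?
Eigenvalues: λₙ = 3n²π²/1.5898² - 5.389.
First three modes:
  n=1: λ₁ = 3π²/1.5898² - 5.389 ≈ 6.326
  n=2: λ₂ = 12π²/1.5898² - 5.389 ≈ 41.47
  n=3: λ₃ = 27π²/1.5898² - 5.389 ≈ 100.044
Since 3π²/1.5898² ≈ 11.715 > 5.389, all λₙ > 0.
The n=1 mode decays slowest → dominates as t → ∞.
Asymptotic: φ ~ c₁ sin(πx/1.5898) e^{-λ₁t} with decay rate λ₁ ≈ 6.326.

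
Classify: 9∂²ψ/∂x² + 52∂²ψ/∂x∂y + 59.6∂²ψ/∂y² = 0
Hyperbolic (discriminant = 558.4).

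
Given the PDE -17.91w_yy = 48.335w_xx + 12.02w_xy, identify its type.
Rewriting in standard form: -48.335w_xx - 12.02w_xy - 17.91w_yy = 0. The second-order coefficients are A = -48.335, B = -12.02, C = -17.91. Since B² - 4AC = -3318.239 < 0, this is an elliptic PDE.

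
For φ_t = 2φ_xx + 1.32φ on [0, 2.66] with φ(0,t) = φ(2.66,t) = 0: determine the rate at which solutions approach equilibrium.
Eigenvalues: λₙ = 2n²π²/2.66² - 1.32.
First three modes:
  n=1: λ₁ = 2π²/2.66² - 1.32 ≈ 1.47
  n=2: λ₂ = 8π²/2.66² - 1.32 ≈ 9.839
  n=3: λ₃ = 18π²/2.66² - 1.32 ≈ 23.788
Since 2π²/2.66² ≈ 2.79 > 1.32, all λₙ > 0.
The n=1 mode decays slowest → dominates as t → ∞.
Asymptotic: φ ~ c₁ sin(πx/2.66) e^{-λ₁t} with decay rate λ₁ ≈ 1.47.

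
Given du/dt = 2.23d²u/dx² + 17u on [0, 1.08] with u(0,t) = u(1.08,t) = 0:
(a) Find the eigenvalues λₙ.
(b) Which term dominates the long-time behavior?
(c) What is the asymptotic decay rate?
Eigenvalues: λₙ = 2.23n²π²/1.08² - 17.
First three modes:
  n=1: λ₁ = 2.23π²/1.08² - 17 ≈ 1.869
  n=2: λ₂ = 8.92π²/1.08² - 17 ≈ 58.477
  n=3: λ₃ = 20.07π²/1.08² - 17 ≈ 152.824
Since 2.23π²/1.08² ≈ 18.869 > 17, all λₙ > 0.
The n=1 mode decays slowest → dominates as t → ∞.
Asymptotic: u ~ c₁ sin(πx/1.08) e^{-λ₁t} with decay rate λ₁ ≈ 1.869.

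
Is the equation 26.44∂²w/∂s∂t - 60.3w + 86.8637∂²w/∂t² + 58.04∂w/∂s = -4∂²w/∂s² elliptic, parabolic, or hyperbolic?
Rewriting in standard form: 4∂²w/∂s² + 26.44∂²w/∂s∂t + 86.8637∂²w/∂t² + 58.04∂w/∂s - 60.3w = 0. Computing B² - 4AC with A = 4, B = 26.44, C = 86.8637: discriminant = -690.7456 (negative). Answer: elliptic.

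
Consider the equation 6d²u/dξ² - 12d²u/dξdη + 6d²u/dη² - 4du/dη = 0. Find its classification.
Parabolic. (A = 6, B = -12, C = 6 gives B² - 4AC = 0.)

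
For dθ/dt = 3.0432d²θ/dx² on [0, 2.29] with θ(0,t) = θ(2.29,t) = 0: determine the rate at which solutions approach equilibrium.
Eigenvalues: λₙ = 3.0432n²π²/2.29².
First three modes:
  n=1: λ₁ = 3.0432π²/2.29² ≈ 5.727
  n=2: λ₂ = 12.1728π²/2.29² ≈ 22.91 (4× faster decay)
  n=3: λ₃ = 27.3888π²/2.29² ≈ 51.547 (9× faster decay)
As t → ∞, higher modes decay exponentially faster. The n=1 mode dominates: θ ~ c₁ sin(πx/2.29) e^{-λ₁t}.
Decay rate: λ₁ = 3.0432π²/2.29² ≈ 5.727.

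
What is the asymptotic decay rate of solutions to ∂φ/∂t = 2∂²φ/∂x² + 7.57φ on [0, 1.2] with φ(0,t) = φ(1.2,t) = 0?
Eigenvalues: λₙ = 2n²π²/1.2² - 7.57.
First three modes:
  n=1: λ₁ = 2π²/1.2² - 7.57 ≈ 6.138
  n=2: λ₂ = 8π²/1.2² - 7.57 ≈ 47.261
  n=3: λ₃ = 18π²/1.2² - 7.57 ≈ 115.8
Since 2π²/1.2² ≈ 13.708 > 7.57, all λₙ > 0.
The n=1 mode decays slowest → dominates as t → ∞.
Asymptotic: φ ~ c₁ sin(πx/1.2) e^{-λ₁t} with decay rate λ₁ ≈ 6.138.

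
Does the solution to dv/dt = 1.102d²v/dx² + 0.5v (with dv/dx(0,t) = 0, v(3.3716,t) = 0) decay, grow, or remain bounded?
v grows unboundedly. Reaction dominates diffusion (r=0.5 > κπ²/(4L²)≈0.24); solution grows exponentially.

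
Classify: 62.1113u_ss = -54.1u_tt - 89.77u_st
Rewriting in standard form: 62.1113u_ss + 89.77u_st + 54.1u_tt = 0. Elliptic (discriminant = -5382.23242).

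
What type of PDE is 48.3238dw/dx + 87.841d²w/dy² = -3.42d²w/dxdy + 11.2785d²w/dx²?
Rewriting in standard form: -11.2785d²w/dx² + 3.42d²w/dxdy + 87.841d²w/dy² + 48.3238dw/dx = 0. With A = -11.2785, B = 3.42, C = 87.841, the discriminant is 3974.555274. This is a hyperbolic PDE.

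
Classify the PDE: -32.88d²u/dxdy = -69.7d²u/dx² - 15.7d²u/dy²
Rewriting in standard form: 69.7d²u/dx² - 32.88d²u/dxdy + 15.7d²u/dy² = 0. A = 69.7, B = -32.88, C = 15.7. Discriminant B² - 4AC = -3296.0656. Since -3296.0656 < 0, elliptic.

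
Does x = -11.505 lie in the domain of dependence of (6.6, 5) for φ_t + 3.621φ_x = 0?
Yes. The characteristic through (6.6, 5) passes through x = -11.505.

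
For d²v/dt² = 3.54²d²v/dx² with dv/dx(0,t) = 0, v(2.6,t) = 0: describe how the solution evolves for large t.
v oscillates (no decay). Energy is conserved; the solution oscillates indefinitely as standing waves.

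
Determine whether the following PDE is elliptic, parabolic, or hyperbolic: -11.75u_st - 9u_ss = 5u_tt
Rewriting in standard form: -9u_ss - 11.75u_st - 5u_tt = 0. Coefficients: A = -9, B = -11.75, C = -5. B² - 4AC = -41.9375, which is negative, so the equation is elliptic.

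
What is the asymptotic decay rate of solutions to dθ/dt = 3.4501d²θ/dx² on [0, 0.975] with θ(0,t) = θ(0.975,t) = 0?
Eigenvalues: λₙ = 3.4501n²π²/0.975².
First three modes:
  n=1: λ₁ = 3.4501π²/0.975² ≈ 35.82
  n=2: λ₂ = 13.8004π²/0.975² ≈ 143.279 (4× faster decay)
  n=3: λ₃ = 31.0509π²/0.975² ≈ 322.377 (9× faster decay)
As t → ∞, higher modes decay exponentially faster. The n=1 mode dominates: θ ~ c₁ sin(πx/0.975) e^{-λ₁t}.
Decay rate: λ₁ = 3.4501π²/0.975² ≈ 35.82.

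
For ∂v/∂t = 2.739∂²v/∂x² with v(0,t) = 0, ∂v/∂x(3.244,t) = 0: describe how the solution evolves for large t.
v → 0. Heat escapes through the Dirichlet boundary.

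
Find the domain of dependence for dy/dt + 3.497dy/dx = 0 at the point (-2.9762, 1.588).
A single point: x = -8.529436. The characteristic through (-2.9762, 1.588) is x - 3.497t = const, so x = -2.9762 - 3.497·1.588 = -8.529436.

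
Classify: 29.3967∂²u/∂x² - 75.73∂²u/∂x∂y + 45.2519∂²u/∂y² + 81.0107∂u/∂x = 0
Hyperbolic (discriminant = 414.00678508).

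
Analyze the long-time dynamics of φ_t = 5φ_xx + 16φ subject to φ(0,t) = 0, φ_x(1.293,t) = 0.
Long-time behavior: φ grows unboundedly. Reaction dominates diffusion (r=16 > κπ²/(4L²)≈7.38); solution grows exponentially.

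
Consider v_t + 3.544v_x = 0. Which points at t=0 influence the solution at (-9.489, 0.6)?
A single point: x = -11.6154. The characteristic through (-9.489, 0.6) is x - 3.544t = const, so x = -9.489 - 3.544·0.6 = -11.6154.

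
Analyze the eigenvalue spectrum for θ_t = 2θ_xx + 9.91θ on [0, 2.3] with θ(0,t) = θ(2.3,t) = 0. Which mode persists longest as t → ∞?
Eigenvalues: λₙ = 2n²π²/2.3² - 9.91.
First three modes:
  n=1: λ₁ = 2π²/2.3² - 9.91 ≈ -6.179
  n=2: λ₂ = 8π²/2.3² - 9.91 ≈ 5.016
  n=3: λ₃ = 18π²/2.3² - 9.91 ≈ 23.673
Since 2π²/2.3² ≈ 3.731 < 9.91, λ₁ < 0.
The n=1 mode grows fastest (−λₙ is largest for n=1) → dominates.
Asymptotic: θ ~ c₁ sin(πx/2.3) e^{6.179t} (exponential growth at rate −λ₁ ≈ 6.179).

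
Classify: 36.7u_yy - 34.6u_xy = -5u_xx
Rewriting in standard form: 5u_xx - 34.6u_xy + 36.7u_yy = 0. Hyperbolic (discriminant = 463.16).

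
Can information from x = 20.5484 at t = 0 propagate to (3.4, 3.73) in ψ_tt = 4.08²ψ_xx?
No. The domain of dependence is [-11.8184, 18.6184], and 20.5484 is outside this interval.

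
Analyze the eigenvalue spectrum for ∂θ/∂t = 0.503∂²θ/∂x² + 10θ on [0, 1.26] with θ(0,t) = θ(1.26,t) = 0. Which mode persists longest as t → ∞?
Eigenvalues: λₙ = 0.503n²π²/1.26² - 10.
First three modes:
  n=1: λ₁ = 0.503π²/1.26² - 10 ≈ -6.873
  n=2: λ₂ = 2.012π²/1.26² - 10 ≈ 2.508
  n=3: λ₃ = 4.527π²/1.26² - 10 ≈ 18.143
Since 0.503π²/1.26² ≈ 3.127 < 10, λ₁ < 0.
The n=1 mode grows fastest (−λₙ is largest for n=1) → dominates.
Asymptotic: θ ~ c₁ sin(πx/1.26) e^{6.873t} (exponential growth at rate −λ₁ ≈ 6.873).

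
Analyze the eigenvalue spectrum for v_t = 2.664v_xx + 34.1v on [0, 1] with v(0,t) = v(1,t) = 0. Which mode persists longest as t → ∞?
Eigenvalues: λₙ = 2.664n²π²/1² - 34.1.
First three modes:
  n=1: λ₁ = 2.664π² - 34.1 ≈ -7.807
  n=2: λ₂ = 10.656π² - 34.1 ≈ 71.071
  n=3: λ₃ = 23.976π² - 34.1 ≈ 202.534
Since 2.664π² ≈ 26.293 < 34.1, λ₁ < 0.
The n=1 mode grows fastest (−λₙ is largest for n=1) → dominates.
Asymptotic: v ~ c₁ sin(πx/1) e^{7.807t} (exponential growth at rate −λ₁ ≈ 7.807).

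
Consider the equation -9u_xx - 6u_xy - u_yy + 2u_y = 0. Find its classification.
Parabolic. (A = -9, B = -6, C = -1 gives B² - 4AC = 0.)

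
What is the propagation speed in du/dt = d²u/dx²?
Infinite. The heat equation is parabolic, not hyperbolic, so disturbances propagate instantly.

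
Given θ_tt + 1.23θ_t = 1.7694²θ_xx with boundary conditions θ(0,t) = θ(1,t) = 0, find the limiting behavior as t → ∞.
θ → 0. Damping (γ=1.23) dissipates energy; oscillations decay exponentially.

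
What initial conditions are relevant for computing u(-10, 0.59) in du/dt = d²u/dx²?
The entire real line. The heat equation has infinite propagation speed: any initial disturbance instantly affects all points (though exponentially small far away).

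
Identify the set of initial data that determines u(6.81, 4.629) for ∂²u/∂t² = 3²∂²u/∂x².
Domain of dependence: [-7.077, 20.697]. Signals travel at speed 3, so data within |x - 6.81| ≤ 3·4.629 = 13.887 can reach the point.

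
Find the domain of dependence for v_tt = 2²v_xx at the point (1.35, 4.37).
Domain of dependence: [-7.39, 10.09]. Signals travel at speed 2, so data within |x - 1.35| ≤ 2·4.37 = 8.74 can reach the point.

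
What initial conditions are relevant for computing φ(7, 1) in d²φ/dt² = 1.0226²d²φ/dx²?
Domain of dependence: [5.9774, 8.0226]. Signals travel at speed 1.0226, so data within |x - 7| ≤ 1.0226·1 = 1.0226 can reach the point.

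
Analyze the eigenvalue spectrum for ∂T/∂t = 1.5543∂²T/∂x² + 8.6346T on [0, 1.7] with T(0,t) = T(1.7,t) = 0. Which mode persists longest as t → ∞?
Eigenvalues: λₙ = 1.5543n²π²/1.7² - 8.6346.
First three modes:
  n=1: λ₁ = 1.5543π²/1.7² - 8.6346 ≈ -3.327
  n=2: λ₂ = 6.2172π²/1.7² - 8.6346 ≈ 12.598
  n=3: λ₃ = 13.9887π²/1.7² - 8.6346 ≈ 39.138
Since 1.5543π²/1.7² ≈ 5.308 < 8.6346, λ₁ < 0.
The n=1 mode grows fastest (−λₙ is largest for n=1) → dominates.
Asymptotic: T ~ c₁ sin(πx/1.7) e^{3.327t} (exponential growth at rate −λ₁ ≈ 3.327).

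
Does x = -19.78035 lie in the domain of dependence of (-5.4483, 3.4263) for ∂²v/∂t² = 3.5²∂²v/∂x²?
No. The domain of dependence is [-17.44035, 6.54375], and -19.78035 is outside this interval.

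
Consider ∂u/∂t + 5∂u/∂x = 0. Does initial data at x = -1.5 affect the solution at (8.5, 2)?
Yes. The characteristic through (8.5, 2) passes through x = -1.5.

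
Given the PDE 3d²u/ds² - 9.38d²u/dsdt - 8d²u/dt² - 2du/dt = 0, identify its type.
The second-order coefficients are A = 3, B = -9.38, C = -8. Since B² - 4AC = 183.9844 > 0, this is a hyperbolic PDE.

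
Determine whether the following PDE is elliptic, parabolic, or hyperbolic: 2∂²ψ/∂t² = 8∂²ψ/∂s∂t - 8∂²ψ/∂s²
Rewriting in standard form: 8∂²ψ/∂s² - 8∂²ψ/∂s∂t + 2∂²ψ/∂t² = 0. Coefficients: A = 8, B = -8, C = 2. B² - 4AC = 0, which is zero, so the equation is parabolic.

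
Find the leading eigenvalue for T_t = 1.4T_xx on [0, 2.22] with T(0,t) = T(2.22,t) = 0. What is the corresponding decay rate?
Eigenvalues: λₙ = 1.4n²π²/2.22².
First three modes:
  n=1: λ₁ = 1.4π²/2.22² ≈ 2.804
  n=2: λ₂ = 5.6π²/2.22² ≈ 11.215 (4× faster decay)
  n=3: λ₃ = 12.6π²/2.22² ≈ 25.233 (9× faster decay)
As t → ∞, higher modes decay exponentially faster. The n=1 mode dominates: T ~ c₁ sin(πx/2.22) e^{-λ₁t}.
Decay rate: λ₁ = 1.4π²/2.22² ≈ 2.804.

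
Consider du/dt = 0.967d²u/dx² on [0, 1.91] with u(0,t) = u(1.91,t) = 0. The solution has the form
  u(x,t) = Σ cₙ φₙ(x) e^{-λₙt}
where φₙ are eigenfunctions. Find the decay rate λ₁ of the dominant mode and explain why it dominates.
Eigenvalues: λₙ = 0.967n²π²/1.91².
First three modes:
  n=1: λ₁ = 0.967π²/1.91² ≈ 2.616
  n=2: λ₂ = 3.868π²/1.91² ≈ 10.465 (4× faster decay)
  n=3: λ₃ = 8.703π²/1.91² ≈ 23.545 (9× faster decay)
As t → ∞, higher modes decay exponentially faster. The n=1 mode dominates: u ~ c₁ sin(πx/1.91) e^{-λ₁t}.
Decay rate: λ₁ = 0.967π²/1.91² ≈ 2.616.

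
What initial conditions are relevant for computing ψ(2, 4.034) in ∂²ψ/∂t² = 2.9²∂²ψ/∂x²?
Domain of dependence: [-9.6986, 13.6986]. Signals travel at speed 2.9, so data within |x - 2| ≤ 2.9·4.034 = 11.6986 can reach the point.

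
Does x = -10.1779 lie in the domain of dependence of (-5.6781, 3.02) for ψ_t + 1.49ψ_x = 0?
Yes. The characteristic through (-5.6781, 3.02) passes through x = -10.1779.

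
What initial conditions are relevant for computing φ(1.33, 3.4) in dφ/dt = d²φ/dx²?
The entire real line. The heat equation has infinite propagation speed: any initial disturbance instantly affects all points (though exponentially small far away).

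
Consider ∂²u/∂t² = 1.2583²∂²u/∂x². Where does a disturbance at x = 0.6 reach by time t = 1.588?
Domain of influence: [-1.3981804, 2.5981804]. Data at x = 0.6 spreads outward at speed 1.2583.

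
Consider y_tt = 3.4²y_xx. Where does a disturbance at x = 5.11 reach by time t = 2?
Domain of influence: [-1.69, 11.91]. Data at x = 5.11 spreads outward at speed 3.4.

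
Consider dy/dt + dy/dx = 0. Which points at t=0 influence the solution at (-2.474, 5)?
A single point: x = -7.474. The characteristic through (-2.474, 5) is x - 1t = const, so x = -2.474 - 1·5 = -7.474.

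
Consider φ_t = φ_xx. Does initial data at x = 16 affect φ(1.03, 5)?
Yes, for any finite x. The heat equation has infinite propagation speed, so all initial data affects all points at any t > 0.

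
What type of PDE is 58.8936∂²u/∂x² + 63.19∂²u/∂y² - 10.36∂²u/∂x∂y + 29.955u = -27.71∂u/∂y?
Rewriting in standard form: 58.8936∂²u/∂x² - 10.36∂²u/∂x∂y + 63.19∂²u/∂y² + 27.71∂u/∂y + 29.955u = 0. With A = 58.8936, B = -10.36, C = 63.19, the discriminant is -14778.616736. This is an elliptic PDE.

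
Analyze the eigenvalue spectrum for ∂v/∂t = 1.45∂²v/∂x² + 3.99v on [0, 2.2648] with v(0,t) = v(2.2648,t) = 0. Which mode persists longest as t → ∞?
Eigenvalues: λₙ = 1.45n²π²/2.2648² - 3.99.
First three modes:
  n=1: λ₁ = 1.45π²/2.2648² - 3.99 ≈ -1.2
  n=2: λ₂ = 5.8π²/2.2648² - 3.99 ≈ 7.17
  n=3: λ₃ = 13.05π²/2.2648² - 3.99 ≈ 21.12
Since 1.45π²/2.2648² ≈ 2.79 < 3.99, λ₁ < 0.
The n=1 mode grows fastest (−λₙ is largest for n=1) → dominates.
Asymptotic: v ~ c₁ sin(πx/2.2648) e^{1.2t} (exponential growth at rate −λ₁ ≈ 1.2).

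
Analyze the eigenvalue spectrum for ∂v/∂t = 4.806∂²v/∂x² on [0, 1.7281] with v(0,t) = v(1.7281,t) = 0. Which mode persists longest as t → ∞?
Eigenvalues: λₙ = 4.806n²π²/1.7281².
First three modes:
  n=1: λ₁ = 4.806π²/1.7281² ≈ 15.883
  n=2: λ₂ = 19.224π²/1.7281² ≈ 63.534 (4× faster decay)
  n=3: λ₃ = 43.254π²/1.7281² ≈ 142.951 (9× faster decay)
As t → ∞, higher modes decay exponentially faster. The n=1 mode dominates: v ~ c₁ sin(πx/1.7281) e^{-λ₁t}.
Decay rate: λ₁ = 4.806π²/1.7281² ≈ 15.883.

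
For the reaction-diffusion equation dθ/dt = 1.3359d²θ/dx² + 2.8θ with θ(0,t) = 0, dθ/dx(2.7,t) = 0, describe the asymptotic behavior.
θ grows unboundedly. Reaction dominates diffusion (r=2.8 > κπ²/(4L²)≈0.45); solution grows exponentially.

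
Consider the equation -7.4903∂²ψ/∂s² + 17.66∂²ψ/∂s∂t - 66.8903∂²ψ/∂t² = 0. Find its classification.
Elliptic. (A = -7.4903, B = 17.66, C = -66.8903 gives B² - 4AC = -1692.23805636.)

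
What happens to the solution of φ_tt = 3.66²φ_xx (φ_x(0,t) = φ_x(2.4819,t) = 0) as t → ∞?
φ oscillates about a mean that drifts linearly in t (generically unbounded; no decay). There is no damping, so the nonconstant modes persist as standing waves (energy conserved, no decay). But with Neumann conditions at both ends the constant mode has eigenvalue 0: the spatial mean M(t) of φ satisfies M'' = 0, so M(t) = M(0) + M'(0)·t. Unless the initial velocity has zero mean (∫φ_t(x,0)dx = 0), the solution grows linearly in t (unbounded, though not exponentially); if it does have zero mean, the solution stays bounded and simply oscillates.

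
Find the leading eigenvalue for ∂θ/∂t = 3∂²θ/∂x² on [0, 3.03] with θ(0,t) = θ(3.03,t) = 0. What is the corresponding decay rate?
Eigenvalues: λₙ = 3n²π²/3.03².
First three modes:
  n=1: λ₁ = 3π²/3.03² ≈ 3.225
  n=2: λ₂ = 12π²/3.03² ≈ 12.9 (4× faster decay)
  n=3: λ₃ = 27π²/3.03² ≈ 29.025 (9× faster decay)
As t → ∞, higher modes decay exponentially faster. The n=1 mode dominates: θ ~ c₁ sin(πx/3.03) e^{-λ₁t}.
Decay rate: λ₁ = 3π²/3.03² ≈ 3.225.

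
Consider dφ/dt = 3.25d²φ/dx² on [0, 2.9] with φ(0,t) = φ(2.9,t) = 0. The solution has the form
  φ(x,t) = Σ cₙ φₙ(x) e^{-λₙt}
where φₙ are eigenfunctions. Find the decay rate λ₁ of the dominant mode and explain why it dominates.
Eigenvalues: λₙ = 3.25n²π²/2.9².
First three modes:
  n=1: λ₁ = 3.25π²/2.9² ≈ 3.814
  n=2: λ₂ = 13π²/2.9² ≈ 15.256 (4× faster decay)
  n=3: λ₃ = 29.25π²/2.9² ≈ 34.327 (9× faster decay)
As t → ∞, higher modes decay exponentially faster. The n=1 mode dominates: φ ~ c₁ sin(πx/2.9) e^{-λ₁t}.
Decay rate: λ₁ = 3.25π²/2.9² ≈ 3.814.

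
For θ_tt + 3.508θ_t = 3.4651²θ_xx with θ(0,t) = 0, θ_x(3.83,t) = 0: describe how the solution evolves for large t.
θ → 0. Damping (γ=3.508) dissipates energy; oscillations decay exponentially.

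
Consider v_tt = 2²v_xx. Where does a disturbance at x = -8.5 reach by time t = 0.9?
Domain of influence: [-10.3, -6.7]. Data at x = -8.5 spreads outward at speed 2.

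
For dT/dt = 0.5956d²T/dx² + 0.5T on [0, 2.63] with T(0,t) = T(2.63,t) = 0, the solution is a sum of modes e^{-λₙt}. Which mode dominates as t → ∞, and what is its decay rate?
Eigenvalues: λₙ = 0.5956n²π²/2.63² - 0.5.
First three modes:
  n=1: λ₁ = 0.5956π²/2.63² - 0.5 ≈ 0.35
  n=2: λ₂ = 2.3824π²/2.63² - 0.5 ≈ 2.899
  n=3: λ₃ = 5.3604π²/2.63² - 0.5 ≈ 7.149
Since 0.5956π²/2.63² ≈ 0.85 > 0.5, all λₙ > 0.
The n=1 mode decays slowest → dominates as t → ∞.
Asymptotic: T ~ c₁ sin(πx/2.63) e^{-λ₁t} with decay rate λ₁ ≈ 0.35.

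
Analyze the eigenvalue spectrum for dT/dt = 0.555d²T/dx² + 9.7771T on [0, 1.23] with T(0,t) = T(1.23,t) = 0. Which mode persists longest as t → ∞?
Eigenvalues: λₙ = 0.555n²π²/1.23² - 9.7771.
First three modes:
  n=1: λ₁ = 0.555π²/1.23² - 9.7771 ≈ -6.156
  n=2: λ₂ = 2.22π²/1.23² - 9.7771 ≈ 4.705
  n=3: λ₃ = 4.995π²/1.23² - 9.7771 ≈ 22.808
Since 0.555π²/1.23² ≈ 3.621 < 9.7771, λ₁ < 0.
The n=1 mode grows fastest (−λₙ is largest for n=1) → dominates.
Asymptotic: T ~ c₁ sin(πx/1.23) e^{6.156t} (exponential growth at rate −λ₁ ≈ 6.156).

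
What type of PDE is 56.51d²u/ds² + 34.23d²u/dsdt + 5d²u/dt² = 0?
With A = 56.51, B = 34.23, C = 5, the discriminant is 41.4929. This is a hyperbolic PDE.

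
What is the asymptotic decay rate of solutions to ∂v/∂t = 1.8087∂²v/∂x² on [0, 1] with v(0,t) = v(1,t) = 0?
Eigenvalues: λₙ = 1.8087n²π².
First three modes:
  n=1: λ₁ = 1.8087π² ≈ 17.851
  n=2: λ₂ = 7.2348π² ≈ 71.405 (4× faster decay)
  n=3: λ₃ = 16.2783π² ≈ 160.66 (9× faster decay)
As t → ∞, higher modes decay exponentially faster. The n=1 mode dominates: v ~ c₁ sin(πx) e^{-λ₁t}.
Decay rate: λ₁ = 1.8087π² ≈ 17.851.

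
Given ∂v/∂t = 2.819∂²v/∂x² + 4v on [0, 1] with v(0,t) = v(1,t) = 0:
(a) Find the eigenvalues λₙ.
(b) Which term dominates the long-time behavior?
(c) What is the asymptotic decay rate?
Eigenvalues: λₙ = 2.819n²π²/1² - 4.
First three modes:
  n=1: λ₁ = 2.819π² - 4 ≈ 23.822
  n=2: λ₂ = 11.276π² - 4 ≈ 107.29
  n=3: λ₃ = 25.371π² - 4 ≈ 246.402
Since 2.819π² ≈ 27.822 > 4, all λₙ > 0.
The n=1 mode decays slowest → dominates as t → ∞.
Asymptotic: v ~ c₁ sin(πx/1) e^{-λ₁t} with decay rate λ₁ ≈ 23.822.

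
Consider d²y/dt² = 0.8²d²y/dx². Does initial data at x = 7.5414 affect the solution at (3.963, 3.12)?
No. The domain of dependence is [1.467, 6.459], and 7.5414 is outside this interval.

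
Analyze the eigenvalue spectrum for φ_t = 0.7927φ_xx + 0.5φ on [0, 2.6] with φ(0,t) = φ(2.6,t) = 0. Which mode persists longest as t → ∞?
Eigenvalues: λₙ = 0.7927n²π²/2.6² - 0.5.
First three modes:
  n=1: λ₁ = 0.7927π²/2.6² - 0.5 ≈ 0.657
  n=2: λ₂ = 3.1708π²/2.6² - 0.5 ≈ 4.129
  n=3: λ₃ = 7.1343π²/2.6² - 0.5 ≈ 9.916
Since 0.7927π²/2.6² ≈ 1.157 > 0.5, all λₙ > 0.
The n=1 mode decays slowest → dominates as t → ∞.
Asymptotic: φ ~ c₁ sin(πx/2.6) e^{-λ₁t} with decay rate λ₁ ≈ 0.657.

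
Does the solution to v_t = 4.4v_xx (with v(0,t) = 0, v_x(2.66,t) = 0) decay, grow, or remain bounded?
v → 0. Heat escapes through the Dirichlet boundary.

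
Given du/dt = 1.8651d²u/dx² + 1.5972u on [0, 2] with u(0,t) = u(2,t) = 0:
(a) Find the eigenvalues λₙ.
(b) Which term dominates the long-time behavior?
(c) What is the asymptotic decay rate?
Eigenvalues: λₙ = 1.8651n²π²/2² - 1.5972.
First three modes:
  n=1: λ₁ = 1.8651π²/2² - 1.5972 ≈ 3.005
  n=2: λ₂ = 7.4604π²/2² - 1.5972 ≈ 16.811
  n=3: λ₃ = 16.7859π²/2² - 1.5972 ≈ 39.82
Since 1.8651π²/2² ≈ 4.602 > 1.5972, all λₙ > 0.
The n=1 mode decays slowest → dominates as t → ∞.
Asymptotic: u ~ c₁ sin(πx/2) e^{-λ₁t} with decay rate λ₁ ≈ 3.005.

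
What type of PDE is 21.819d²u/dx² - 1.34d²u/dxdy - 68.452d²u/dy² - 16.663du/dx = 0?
With A = 21.819, B = -1.34, C = -68.452, the discriminant is 5976.012352. This is a hyperbolic PDE.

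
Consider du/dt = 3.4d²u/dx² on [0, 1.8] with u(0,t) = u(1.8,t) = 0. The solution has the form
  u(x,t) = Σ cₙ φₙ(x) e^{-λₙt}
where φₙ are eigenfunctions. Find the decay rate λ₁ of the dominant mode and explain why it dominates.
Eigenvalues: λₙ = 3.4n²π²/1.8².
First three modes:
  n=1: λ₁ = 3.4π²/1.8² ≈ 10.357
  n=2: λ₂ = 13.6π²/1.8² ≈ 41.428 (4× faster decay)
  n=3: λ₃ = 30.6π²/1.8² ≈ 93.213 (9× faster decay)
As t → ∞, higher modes decay exponentially faster. The n=1 mode dominates: u ~ c₁ sin(πx/1.8) e^{-λ₁t}.
Decay rate: λ₁ = 3.4π²/1.8² ≈ 10.357.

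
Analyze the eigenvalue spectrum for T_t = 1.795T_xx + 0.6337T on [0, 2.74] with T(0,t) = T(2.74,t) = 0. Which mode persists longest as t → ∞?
Eigenvalues: λₙ = 1.795n²π²/2.74² - 0.6337.
First three modes:
  n=1: λ₁ = 1.795π²/2.74² - 0.6337 ≈ 1.726
  n=2: λ₂ = 7.18π²/2.74² - 0.6337 ≈ 8.805
  n=3: λ₃ = 16.155π²/2.74² - 0.6337 ≈ 20.604
Since 1.795π²/2.74² ≈ 2.36 > 0.6337, all λₙ > 0.
The n=1 mode decays slowest → dominates as t → ∞.
Asymptotic: T ~ c₁ sin(πx/2.74) e^{-λ₁t} with decay rate λ₁ ≈ 1.726.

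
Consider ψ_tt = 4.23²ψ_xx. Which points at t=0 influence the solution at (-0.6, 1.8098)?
Domain of dependence: [-8.255454, 7.055454]. Signals travel at speed 4.23, so data within |x - -0.6| ≤ 4.23·1.8098 = 7.655454 can reach the point.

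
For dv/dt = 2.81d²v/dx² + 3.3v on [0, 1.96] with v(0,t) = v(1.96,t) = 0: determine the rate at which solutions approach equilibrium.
Eigenvalues: λₙ = 2.81n²π²/1.96² - 3.3.
First three modes:
  n=1: λ₁ = 2.81π²/1.96² - 3.3 ≈ 3.919
  n=2: λ₂ = 11.24π²/1.96² - 3.3 ≈ 25.577
  n=3: λ₃ = 25.29π²/1.96² - 3.3 ≈ 61.674
Since 2.81π²/1.96² ≈ 7.219 > 3.3, all λₙ > 0.
The n=1 mode decays slowest → dominates as t → ∞.
Asymptotic: v ~ c₁ sin(πx/1.96) e^{-λ₁t} with decay rate λ₁ ≈ 3.919.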